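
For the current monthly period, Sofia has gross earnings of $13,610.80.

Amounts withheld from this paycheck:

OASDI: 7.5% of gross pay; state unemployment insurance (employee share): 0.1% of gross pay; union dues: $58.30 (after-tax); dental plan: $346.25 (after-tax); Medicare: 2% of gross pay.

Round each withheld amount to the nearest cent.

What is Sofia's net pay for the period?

OASDI: $13,610.80 × 0.075 = $1,020.81
State unemployment insurance (employee share): $13,610.80 × 0.001 = $13.61
Medicare: $13,610.80 × 0.02 = $272.22
Union dues: $58.30
Dental plan: $346.25
Total deductions = $1,020.81 + $13.61 + $272.22 + $58.30 + $346.25 = $1,711.19
Net pay = $13,610.80 − $1,711.19 = $11,899.61

$11,899.61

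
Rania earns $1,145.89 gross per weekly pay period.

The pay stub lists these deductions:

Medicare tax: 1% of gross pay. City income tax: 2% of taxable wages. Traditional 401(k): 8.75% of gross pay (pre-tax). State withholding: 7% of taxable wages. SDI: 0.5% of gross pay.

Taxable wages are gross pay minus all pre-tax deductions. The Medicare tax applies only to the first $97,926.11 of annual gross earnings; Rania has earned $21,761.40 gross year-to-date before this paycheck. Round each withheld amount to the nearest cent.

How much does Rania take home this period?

Traditional 401(k): $1,145.89 × 0.0875 = $100.27
Taxable wages = $1,145.89 − $100.27 = $1,045.62
City income tax: $1,045.62 × 0.02 = $20.91
State withholding: $1,045.62 × 0.07 = $73.19
SDI: $1,145.89 × 0.005 = $5.73
Medicare tax: cap not yet reached, full $1,145.89 is subject → $1,145.89 × 0.01 = $11.46
Total deductions = $100.27 + $20.91 + $73.19 + $5.73 + $11.46 = $211.56
Net pay = $1,145.89 − $211.56 = $934.33

$934.33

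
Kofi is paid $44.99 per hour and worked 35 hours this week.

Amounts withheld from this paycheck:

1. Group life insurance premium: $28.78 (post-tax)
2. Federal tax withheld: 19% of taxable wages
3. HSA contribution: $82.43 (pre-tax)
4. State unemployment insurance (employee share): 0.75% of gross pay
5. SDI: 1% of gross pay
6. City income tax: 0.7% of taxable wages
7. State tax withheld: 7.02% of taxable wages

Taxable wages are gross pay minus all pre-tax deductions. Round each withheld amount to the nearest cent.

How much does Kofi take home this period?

$1,037.16

Gross pay: 35 × $44.99 = $1,574.65
HSA contribution: $82.43
Taxable wages = $1,574.65 − $82.43 = $1,492.22
City income tax: $1,492.22 × 0.007 = $10.45
State tax withheld: $1,492.22 × 0.0702 = $104.75
Federal tax withheld: $1,492.22 × 0.19 = $283.52
State unemployment insurance (employee share): $1,574.65 × 0.0075 = $11.81
SDI: $1,574.65 × 0.01 = $15.75
Group life insurance premium: $28.78
Total deductions = $82.43 + $10.45 + $104.75 + $283.52 + $11.81 + $15.75 + $28.78 = $537.49
Net pay = $1,574.65 − $537.49 = $1,037.16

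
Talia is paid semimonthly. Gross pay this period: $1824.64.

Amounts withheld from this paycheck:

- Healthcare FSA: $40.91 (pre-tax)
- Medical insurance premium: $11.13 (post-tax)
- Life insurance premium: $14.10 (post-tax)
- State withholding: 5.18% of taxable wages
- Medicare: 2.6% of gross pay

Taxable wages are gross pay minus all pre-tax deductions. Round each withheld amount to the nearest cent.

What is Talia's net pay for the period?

$1618.66

Healthcare FSA: $40.91
Taxable wages = $1824.64 − $40.91 = $1783.73
State withholding: $1783.73 × 0.0518 = $92.40
Medicare: $1824.64 × 0.026 = $47.44
Medical insurance premium: $11.13
Life insurance premium: $14.10
Total deductions = $40.91 + $92.40 + $47.44 + $11.13 + $14.10 = $205.98
Net pay = $1824.64 − $205.98 = $1618.66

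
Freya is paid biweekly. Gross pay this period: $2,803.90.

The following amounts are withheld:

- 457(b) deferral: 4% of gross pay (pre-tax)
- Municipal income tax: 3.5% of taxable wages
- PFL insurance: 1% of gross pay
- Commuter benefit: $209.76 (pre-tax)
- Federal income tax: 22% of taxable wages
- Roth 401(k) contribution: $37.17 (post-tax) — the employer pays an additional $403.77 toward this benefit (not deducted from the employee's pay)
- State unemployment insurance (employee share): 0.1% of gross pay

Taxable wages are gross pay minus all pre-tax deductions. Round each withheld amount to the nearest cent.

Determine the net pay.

Commuter benefit: $209.76
457(b) deferral: $2,803.90 × 0.04 = $112.16
Pre-tax total = $209.76 + $112.16 = $321.92
Taxable wages = $2,803.90 − $321.92 = $2,481.98
Municipal income tax: $2,481.98 × 0.035 = $86.87
Federal income tax: $2,481.98 × 0.22 = $546.04
State unemployment insurance (employee share): $2,803.90 × 0.001 = $2.80
PFL insurance: $2,803.90 × 0.01 = $28.04
Roth 401(k) contribution: $37.17
(Employer's $403.77 toward Roth 401(k) contribution is not withheld from the employee.)
Total deductions = $209.76 + $112.16 + $86.87 + $546.04 + $2.80 + $28.04 + $37.17 = $1,022.84
Net pay = $2,803.90 − $1,022.84 = $1,781.06

$1,781.06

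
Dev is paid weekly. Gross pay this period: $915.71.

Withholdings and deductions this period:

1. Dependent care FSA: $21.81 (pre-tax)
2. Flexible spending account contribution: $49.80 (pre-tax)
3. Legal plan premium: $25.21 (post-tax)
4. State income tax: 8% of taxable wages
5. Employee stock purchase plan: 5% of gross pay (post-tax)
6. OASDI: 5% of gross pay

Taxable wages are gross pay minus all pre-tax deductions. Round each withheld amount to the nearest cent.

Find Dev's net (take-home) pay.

$659.78

Dependent care FSA: $21.81
Flexible spending account contribution: $49.80
Pre-tax total = $21.81 + $49.80 = $71.61
Taxable wages = $915.71 − $71.61 = $844.10
State income tax: $844.10 × 0.08 = $67.53
OASDI: $915.71 × 0.05 = $45.79
Employee stock purchase plan: $915.71 × 0.05 = $45.79
Legal plan premium: $25.21
Total deductions = $21.81 + $49.80 + $67.53 + $45.79 + $45.79 + $25.21 = $255.93
Net pay = $915.71 − $255.93 = $659.78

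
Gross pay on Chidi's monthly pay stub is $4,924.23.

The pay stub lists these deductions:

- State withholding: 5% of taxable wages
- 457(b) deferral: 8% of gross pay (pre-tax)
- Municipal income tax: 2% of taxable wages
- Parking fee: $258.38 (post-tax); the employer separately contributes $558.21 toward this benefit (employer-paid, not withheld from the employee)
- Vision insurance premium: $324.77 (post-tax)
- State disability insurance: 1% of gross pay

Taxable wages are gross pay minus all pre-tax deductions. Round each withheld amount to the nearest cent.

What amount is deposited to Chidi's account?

$3,580.78

457(b) deferral: $4,924.23 × 0.08 = $393.94
Taxable wages = $4,924.23 − $393.94 = $4,530.29
State withholding: $4,530.29 × 0.05 = $226.51
Municipal income tax: $4,530.29 × 0.02 = $90.61
State disability insurance: $4,924.23 × 0.01 = $49.24
Parking fee: $258.38
Vision insurance premium: $324.77
(Employer's $558.21 toward parking fee is not withheld from the employee.)
Total deductions = $393.94 + $226.51 + $90.61 + $49.24 + $258.38 + $324.77 = $1,343.45
Net pay = $4,924.23 − $1,343.45 = $3,580.78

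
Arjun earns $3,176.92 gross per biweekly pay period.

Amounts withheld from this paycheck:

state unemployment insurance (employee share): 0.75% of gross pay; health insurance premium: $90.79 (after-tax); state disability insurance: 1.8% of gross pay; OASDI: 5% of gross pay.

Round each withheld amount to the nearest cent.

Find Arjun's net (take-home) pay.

$2,846.27

State disability insurance: $3,176.92 × 0.018 = $57.18
OASDI: $3,176.92 × 0.05 = $158.85
State unemployment insurance (employee share): $3,176.92 × 0.0075 = $23.83
Health insurance premium: $90.79
Total deductions = $57.18 + $158.85 + $23.83 + $90.79 = $330.65
Net pay = $3,176.92 − $330.65 = $2,846.27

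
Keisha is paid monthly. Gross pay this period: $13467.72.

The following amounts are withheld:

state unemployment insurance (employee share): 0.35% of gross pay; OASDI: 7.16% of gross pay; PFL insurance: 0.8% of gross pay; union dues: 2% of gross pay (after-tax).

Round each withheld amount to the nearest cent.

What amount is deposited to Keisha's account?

State unemployment insurance (employee share): $13467.72 × 0.0035 = $47.14
PFL insurance: $13467.72 × 0.008 = $107.74
OASDI: $13467.72 × 0.0716 = $964.29
Union dues: $13467.72 × 0.02 = $269.35
Total deductions = $47.14 + $107.74 + $964.29 + $269.35 = $1388.52
Net pay = $13467.72 − $1388.52 = $12079.20

$12079.20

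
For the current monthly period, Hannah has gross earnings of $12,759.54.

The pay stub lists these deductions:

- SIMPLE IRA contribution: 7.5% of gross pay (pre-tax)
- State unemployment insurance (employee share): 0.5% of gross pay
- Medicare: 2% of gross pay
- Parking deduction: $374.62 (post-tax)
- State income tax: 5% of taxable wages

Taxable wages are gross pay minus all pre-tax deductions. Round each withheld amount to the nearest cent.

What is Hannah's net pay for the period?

$10,518.83

SIMPLE IRA contribution: $12,759.54 × 0.075 = $956.97
Taxable wages = $12,759.54 − $956.97 = $11,802.57
State income tax: $11,802.57 × 0.05 = $590.13
Medicare: $12,759.54 × 0.02 = $255.19
State unemployment insurance (employee share): $12,759.54 × 0.005 = $63.80
Parking deduction: $374.62
Total deductions = $956.97 + $590.13 + $255.19 + $63.80 + $374.62 = $2,240.71
Net pay = $12,759.54 − $2,240.71 = $10,518.83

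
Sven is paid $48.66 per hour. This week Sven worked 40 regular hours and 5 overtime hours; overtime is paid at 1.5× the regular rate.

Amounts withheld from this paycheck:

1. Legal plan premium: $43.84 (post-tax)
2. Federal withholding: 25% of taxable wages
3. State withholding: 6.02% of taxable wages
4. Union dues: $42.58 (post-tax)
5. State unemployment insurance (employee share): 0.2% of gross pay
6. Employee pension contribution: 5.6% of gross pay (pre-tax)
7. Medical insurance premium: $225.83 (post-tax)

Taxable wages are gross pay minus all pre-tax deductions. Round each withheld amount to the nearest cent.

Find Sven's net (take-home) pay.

Regular pay: 40 × $48.66 = $1946.40
Overtime pay: 5 × $48.66 × 1.5 = $364.95
Gross pay = $1946.40 + $364.95 = $2311.35
Employee pension contribution: $2311.35 × 0.056 = $129.44
Taxable wages = $2311.35 − $129.44 = $2181.91
State withholding: $2181.91 × 0.0602 = $131.35
Federal withholding: $2181.91 × 0.25 = $545.48
State unemployment insurance (employee share): $2311.35 × 0.002 = $4.62
Union dues: $42.58
Legal plan premium: $43.84
Medical insurance premium: $225.83
Total deductions = $129.44 + $131.35 + $545.48 + $4.62 + $42.58 + $43.84 + $225.83 = $1123.14
Net pay = $2311.35 − $1123.14 = $1188.21

$1188.21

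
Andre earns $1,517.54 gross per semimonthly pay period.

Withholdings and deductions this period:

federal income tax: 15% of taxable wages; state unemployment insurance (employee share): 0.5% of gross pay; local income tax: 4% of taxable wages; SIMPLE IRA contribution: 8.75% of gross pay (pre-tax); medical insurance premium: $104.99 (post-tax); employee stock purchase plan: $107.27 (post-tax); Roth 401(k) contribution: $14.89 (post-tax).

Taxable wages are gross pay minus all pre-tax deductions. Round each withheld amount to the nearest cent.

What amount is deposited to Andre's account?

SIMPLE IRA contribution: $1,517.54 × 0.0875 = $132.78
Taxable wages = $1,517.54 − $132.78 = $1,384.76
Federal income tax: $1,384.76 × 0.15 = $207.71
Local income tax: $1,384.76 × 0.04 = $55.39
State unemployment insurance (employee share): $1,517.54 × 0.005 = $7.59
Employee stock purchase plan: $107.27
Medical insurance premium: $104.99
Roth 401(k) contribution: $14.89
Total deductions = $132.78 + $207.71 + $55.39 + $7.59 + $107.27 + $104.99 + $14.89 = $630.62
Net pay = $1,517.54 − $630.62 = $886.92

$886.92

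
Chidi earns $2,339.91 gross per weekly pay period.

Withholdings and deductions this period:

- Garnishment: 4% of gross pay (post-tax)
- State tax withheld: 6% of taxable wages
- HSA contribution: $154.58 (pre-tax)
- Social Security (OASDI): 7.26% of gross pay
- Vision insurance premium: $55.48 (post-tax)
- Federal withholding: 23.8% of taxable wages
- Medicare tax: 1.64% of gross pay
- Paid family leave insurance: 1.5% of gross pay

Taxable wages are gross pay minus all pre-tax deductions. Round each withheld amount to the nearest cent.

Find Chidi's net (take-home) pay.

$1,141.67

HSA contribution: $154.58
Taxable wages = $2,339.91 − $154.58 = $2,185.33
Federal withholding: $2,185.33 × 0.238 = $520.11
State tax withheld: $2,185.33 × 0.06 = $131.12
Medicare tax: $2,339.91 × 0.0164 = $38.37
Social Security (OASDI): $2,339.91 × 0.0726 = $169.88
Paid family leave insurance: $2,339.91 × 0.015 = $35.10
Garnishment: $2,339.91 × 0.04 = $93.60
Vision insurance premium: $55.48
Total deductions = $154.58 + $520.11 + $131.12 + $38.37 + $169.88 + $35.10 + $93.60 + $55.48 = $1,198.24
Net pay = $2,339.91 − $1,198.24 = $1,141.67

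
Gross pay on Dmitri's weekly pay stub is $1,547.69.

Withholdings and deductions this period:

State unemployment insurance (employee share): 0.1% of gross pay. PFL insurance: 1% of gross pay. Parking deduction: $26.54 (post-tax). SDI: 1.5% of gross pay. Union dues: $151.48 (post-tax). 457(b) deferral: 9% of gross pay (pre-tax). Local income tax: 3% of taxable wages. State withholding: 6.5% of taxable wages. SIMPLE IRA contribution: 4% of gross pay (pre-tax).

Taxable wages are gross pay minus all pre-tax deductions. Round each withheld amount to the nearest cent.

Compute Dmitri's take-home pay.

$1,000.31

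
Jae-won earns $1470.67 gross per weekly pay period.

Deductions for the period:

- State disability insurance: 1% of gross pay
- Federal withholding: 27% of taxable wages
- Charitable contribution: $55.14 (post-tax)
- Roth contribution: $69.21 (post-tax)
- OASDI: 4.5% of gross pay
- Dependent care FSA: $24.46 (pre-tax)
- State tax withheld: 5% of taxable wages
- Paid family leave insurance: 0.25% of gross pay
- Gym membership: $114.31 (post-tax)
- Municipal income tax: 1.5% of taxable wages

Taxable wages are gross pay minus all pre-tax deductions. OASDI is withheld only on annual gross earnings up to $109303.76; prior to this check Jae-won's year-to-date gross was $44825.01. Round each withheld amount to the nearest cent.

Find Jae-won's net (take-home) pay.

Dependent care FSA: $24.46
Taxable wages = $1470.67 − $24.46 = $1446.21
State tax withheld: $1446.21 × 0.05 = $72.31
Municipal income tax: $1446.21 × 0.015 = $21.69
Federal withholding: $1446.21 × 0.27 = $390.48
OASDI: cap not yet reached, full $1470.67 is subject → $1470.67 × 0.045 = $66.18
Paid family leave insurance: $1470.67 × 0.0025 = $3.68
State disability insurance: $1470.67 × 0.01 = $14.71
Gym membership: $114.31
Charitable contribution: $55.14
Roth contribution: $69.21
Total deductions = $24.46 + $72.31 + $21.69 + $390.48 + $66.18 + $3.68 + $14.71 + $114.31 + $55.14 + $69.21 = $832.17
Net pay = $1470.67 − $832.17 = $638.50

$638.50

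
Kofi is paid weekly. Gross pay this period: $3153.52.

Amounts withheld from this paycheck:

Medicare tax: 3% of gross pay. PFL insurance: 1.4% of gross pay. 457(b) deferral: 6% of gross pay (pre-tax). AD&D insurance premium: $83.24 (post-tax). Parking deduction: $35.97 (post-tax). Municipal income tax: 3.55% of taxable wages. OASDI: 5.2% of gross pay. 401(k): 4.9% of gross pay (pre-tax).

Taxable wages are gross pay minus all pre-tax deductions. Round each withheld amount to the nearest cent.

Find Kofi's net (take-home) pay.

401(k): $3153.52 × 0.049 = $154.52
457(b) deferral: $3153.52 × 0.06 = $189.21
Pre-tax total = $154.52 + $189.21 = $343.73
Taxable wages = $3153.52 − $343.73 = $2809.79
Municipal income tax: $2809.79 × 0.0355 = $99.75
Medicare tax: $3153.52 × 0.03 = $94.61
PFL insurance: $3153.52 × 0.014 = $44.15
OASDI: $3153.52 × 0.052 = $163.98
Parking deduction: $35.97
AD&D insurance premium: $83.24
Total deductions = $154.52 + $189.21 + $99.75 + $94.61 + $44.15 + $163.98 + $35.97 + $83.24 = $865.43
Net pay = $3153.52 − $865.43 = $2288.09

$2288.09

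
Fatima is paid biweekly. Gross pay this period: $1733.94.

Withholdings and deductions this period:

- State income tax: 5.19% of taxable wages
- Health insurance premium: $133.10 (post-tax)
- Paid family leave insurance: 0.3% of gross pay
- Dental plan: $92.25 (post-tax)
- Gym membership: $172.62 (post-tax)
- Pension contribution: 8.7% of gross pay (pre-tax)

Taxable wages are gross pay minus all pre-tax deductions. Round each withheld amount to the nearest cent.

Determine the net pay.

Pension contribution: $1733.94 × 0.087 = $150.85
Taxable wages = $1733.94 − $150.85 = $1583.09
State income tax: $1583.09 × 0.0519 = $82.16
Paid family leave insurance: $1733.94 × 0.003 = $5.20
Health insurance premium: $133.10
Dental plan: $92.25
Gym membership: $172.62
Total deductions = $150.85 + $82.16 + $5.20 + $133.10 + $92.25 + $172.62 = $636.18
Net pay = $1733.94 − $636.18 = $1097.76

$1097.76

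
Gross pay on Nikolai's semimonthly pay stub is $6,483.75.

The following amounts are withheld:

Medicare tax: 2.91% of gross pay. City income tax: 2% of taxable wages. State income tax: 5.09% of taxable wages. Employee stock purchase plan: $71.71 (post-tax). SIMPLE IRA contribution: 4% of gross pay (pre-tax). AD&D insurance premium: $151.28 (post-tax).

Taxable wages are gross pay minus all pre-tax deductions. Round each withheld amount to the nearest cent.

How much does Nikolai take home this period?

$5,371.42

SIMPLE IRA contribution: $6,483.75 × 0.04 = $259.35
Taxable wages = $6,483.75 − $259.35 = $6,224.40
State income tax: $6,224.40 × 0.0509 = $316.82
City income tax: $6,224.40 × 0.02 = $124.49
Medicare tax: $6,483.75 × 0.0291 = $188.68
Employee stock purchase plan: $71.71
AD&D insurance premium: $151.28
Total deductions = $259.35 + $316.82 + $124.49 + $188.68 + $71.71 + $151.28 = $1,112.33
Net pay = $6,483.75 − $1,112.33 = $5,371.42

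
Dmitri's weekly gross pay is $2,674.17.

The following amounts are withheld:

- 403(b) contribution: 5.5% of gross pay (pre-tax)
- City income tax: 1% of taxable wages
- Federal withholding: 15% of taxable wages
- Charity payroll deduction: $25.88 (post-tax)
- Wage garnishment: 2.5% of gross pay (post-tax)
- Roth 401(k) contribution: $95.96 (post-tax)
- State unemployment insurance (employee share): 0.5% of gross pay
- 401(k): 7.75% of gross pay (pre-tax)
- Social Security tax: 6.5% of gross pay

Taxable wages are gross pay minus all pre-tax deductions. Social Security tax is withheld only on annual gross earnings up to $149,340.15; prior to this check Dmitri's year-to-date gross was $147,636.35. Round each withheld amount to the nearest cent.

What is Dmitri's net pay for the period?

$1,635.85

401(k): $2,674.17 × 0.0775 = $207.25
403(b) contribution: $2,674.17 × 0.055 = $147.08
Pre-tax total = $207.25 + $147.08 = $354.33
Taxable wages = $2,674.17 − $354.33 = $2,319.84
Federal withholding: $2,319.84 × 0.15 = $347.98
City income tax: $2,319.84 × 0.01 = $23.20
State unemployment insurance (employee share): $2,674.17 × 0.005 = $13.37
Social Security tax: only $149,340.15 − $147,636.35 = $1,703.80 of this check is subject → $1,703.80 × 0.065 = $110.75
Charity payroll deduction: $25.88
Wage garnishment: $2,674.17 × 0.025 = $66.85
Roth 401(k) contribution: $95.96
Total deductions = $207.25 + $147.08 + $347.98 + $23.20 + $13.37 + $110.75 + $25.88 + $66.85 + $95.96 = $1,038.32
Net pay = $2,674.17 − $1,038.32 = $1,635.85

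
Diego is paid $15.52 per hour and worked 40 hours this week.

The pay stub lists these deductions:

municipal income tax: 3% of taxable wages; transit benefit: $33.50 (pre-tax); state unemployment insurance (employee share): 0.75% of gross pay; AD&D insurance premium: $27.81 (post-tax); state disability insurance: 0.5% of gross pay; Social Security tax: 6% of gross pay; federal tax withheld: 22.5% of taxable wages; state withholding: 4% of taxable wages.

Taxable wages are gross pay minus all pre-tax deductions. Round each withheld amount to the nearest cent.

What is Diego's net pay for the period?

$341.23

Gross pay: 40 × $15.52 = $620.80
Transit benefit: $33.50
Taxable wages = $620.80 − $33.50 = $587.30
State withholding: $587.30 × 0.04 = $23.49
Municipal income tax: $587.30 × 0.03 = $17.62
Federal tax withheld: $587.30 × 0.225 = $132.14
State unemployment insurance (employee share): $620.80 × 0.0075 = $4.66
Social Security tax: $620.80 × 0.06 = $37.25
State disability insurance: $620.80 × 0.005 = $3.10
AD&D insurance premium: $27.81
Total deductions = $33.50 + $23.49 + $17.62 + $132.14 + $4.66 + $37.25 + $3.10 + $27.81 = $279.57
Net pay = $620.80 − $279.57 = $341.23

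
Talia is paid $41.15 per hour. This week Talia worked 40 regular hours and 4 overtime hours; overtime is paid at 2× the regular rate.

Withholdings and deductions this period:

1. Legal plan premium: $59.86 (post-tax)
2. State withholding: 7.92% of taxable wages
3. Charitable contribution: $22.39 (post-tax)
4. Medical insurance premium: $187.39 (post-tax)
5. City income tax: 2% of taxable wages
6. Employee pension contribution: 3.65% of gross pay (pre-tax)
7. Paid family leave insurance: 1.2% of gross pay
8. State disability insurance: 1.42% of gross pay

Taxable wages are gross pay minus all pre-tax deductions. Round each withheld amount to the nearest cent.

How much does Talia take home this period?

$1392.93

Regular pay: 40 × $41.15 = $1646.00
Overtime pay: 4 × $41.15 × 2 = $329.20
Gross pay = $1646.00 + $329.20 = $1975.20
Employee pension contribution: $1975.20 × 0.0365 = $72.09
Taxable wages = $1975.20 − $72.09 = $1903.11
State withholding: $1903.11 × 0.0792 = $150.73
City income tax: $1903.11 × 0.02 = $38.06
Paid family leave insurance: $1975.20 × 0.012 = $23.70
State disability insurance: $1975.20 × 0.0142 = $28.05
Charitable contribution: $22.39
Medical insurance premium: $187.39
Legal plan premium: $59.86
Total deductions = $72.09 + $150.73 + $38.06 + $23.70 + $28.05 + $22.39 + $187.39 + $59.86 = $582.27
Net pay = $1975.20 − $582.27 = $1392.93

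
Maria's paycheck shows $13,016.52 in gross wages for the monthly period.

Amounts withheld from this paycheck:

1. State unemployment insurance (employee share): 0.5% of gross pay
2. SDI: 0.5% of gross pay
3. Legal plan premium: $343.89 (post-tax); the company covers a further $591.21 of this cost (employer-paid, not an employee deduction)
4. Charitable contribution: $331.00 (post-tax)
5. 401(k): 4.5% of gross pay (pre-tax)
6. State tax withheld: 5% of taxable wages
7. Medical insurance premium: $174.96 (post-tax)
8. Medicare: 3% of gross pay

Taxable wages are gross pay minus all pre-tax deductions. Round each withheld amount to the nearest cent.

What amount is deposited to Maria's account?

401(k): $13,016.52 × 0.045 = $585.74
Taxable wages = $13,016.52 − $585.74 = $12,430.78
State tax withheld: $12,430.78 × 0.05 = $621.54
Medicare: $13,016.52 × 0.03 = $390.50
SDI: $13,016.52 × 0.005 = $65.08
State unemployment insurance (employee share): $13,016.52 × 0.005 = $65.08
Charitable contribution: $331.00
Medical insurance premium: $174.96
Legal plan premium: $343.89
(Employer's $591.21 toward legal plan premium is not withheld from the employee.)
Total deductions = $585.74 + $621.54 + $390.50 + $65.08 + $65.08 + $331.00 + $174.96 + $343.89 = $2,577.79
Net pay = $13,016.52 − $2,577.79 = $10,438.73

$10,438.73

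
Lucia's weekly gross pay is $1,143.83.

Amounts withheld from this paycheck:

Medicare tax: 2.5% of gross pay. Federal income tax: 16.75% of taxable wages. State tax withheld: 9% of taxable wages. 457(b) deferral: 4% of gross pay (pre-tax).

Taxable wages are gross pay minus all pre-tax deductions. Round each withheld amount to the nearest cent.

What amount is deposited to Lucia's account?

457(b) deferral: $1,143.83 × 0.04 = $45.75
Taxable wages = $1,143.83 − $45.75 = $1,098.08
State tax withheld: $1,098.08 × 0.09 = $98.83
Federal income tax: $1,098.08 × 0.1675 = $183.93
Medicare tax: $1,143.83 × 0.025 = $28.60
Total deductions = $45.75 + $98.83 + $183.93 + $28.60 = $357.11
Net pay = $1,143.83 − $357.11 = $786.72

$786.72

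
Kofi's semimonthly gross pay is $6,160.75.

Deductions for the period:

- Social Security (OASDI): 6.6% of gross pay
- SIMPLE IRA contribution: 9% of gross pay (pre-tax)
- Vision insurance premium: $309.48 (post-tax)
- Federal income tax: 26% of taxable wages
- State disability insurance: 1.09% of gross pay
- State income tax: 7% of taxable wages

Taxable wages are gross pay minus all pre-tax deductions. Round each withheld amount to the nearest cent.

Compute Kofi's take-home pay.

$2,972.97

SIMPLE IRA contribution: $6,160.75 × 0.09 = $554.47
Taxable wages = $6,160.75 − $554.47 = $5,606.28
Federal income tax: $5,606.28 × 0.26 = $1,457.63
State income tax: $5,606.28 × 0.07 = $392.44
Social Security (OASDI): $6,160.75 × 0.066 = $406.61
State disability insurance: $6,160.75 × 0.0109 = $67.15
Vision insurance premium: $309.48
Total deductions = $554.47 + $1,457.63 + $392.44 + $406.61 + $67.15 + $309.48 = $3,187.78
Net pay = $6,160.75 − $3,187.78 = $2,972.97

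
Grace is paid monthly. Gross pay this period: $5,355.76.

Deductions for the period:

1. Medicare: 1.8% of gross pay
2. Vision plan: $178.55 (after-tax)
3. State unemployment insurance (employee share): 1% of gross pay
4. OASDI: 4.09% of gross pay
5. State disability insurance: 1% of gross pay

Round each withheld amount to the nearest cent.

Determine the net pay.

$4,754.64

State unemployment insurance (employee share): $5,355.76 × 0.01 = $53.56
Medicare: $5,355.76 × 0.018 = $96.40
State disability insurance: $5,355.76 × 0.01 = $53.56
OASDI: $5,355.76 × 0.0409 = $219.05
Vision plan: $178.55
Total deductions = $53.56 + $96.40 + $53.56 + $219.05 + $178.55 = $601.12
Net pay = $5,355.76 − $601.12 = $4,754.64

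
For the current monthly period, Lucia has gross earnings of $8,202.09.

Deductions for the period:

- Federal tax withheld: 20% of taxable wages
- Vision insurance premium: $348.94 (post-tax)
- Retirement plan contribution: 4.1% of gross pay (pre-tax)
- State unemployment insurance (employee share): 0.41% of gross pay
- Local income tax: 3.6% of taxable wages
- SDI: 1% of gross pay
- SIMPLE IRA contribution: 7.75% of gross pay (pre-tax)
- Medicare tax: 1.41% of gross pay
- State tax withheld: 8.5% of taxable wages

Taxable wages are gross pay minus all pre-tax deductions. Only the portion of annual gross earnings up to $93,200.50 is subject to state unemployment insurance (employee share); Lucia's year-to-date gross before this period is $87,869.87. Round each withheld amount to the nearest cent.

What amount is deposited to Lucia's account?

Retirement plan contribution: $8,202.09 × 0.041 = $336.29
SIMPLE IRA contribution: $8,202.09 × 0.0775 = $635.66
Pre-tax total = $336.29 + $635.66 = $971.95
Taxable wages = $8,202.09 − $971.95 = $7,230.14
Federal tax withheld: $7,230.14 × 0.2 = $1,446.03
State tax withheld: $7,230.14 × 0.085 = $614.56
Local income tax: $7,230.14 × 0.036 = $260.29
State unemployment insurance (employee share): only $93,200.50 − $87,869.87 = $5,330.63 of this check is subject → $5,330.63 × 0.0041 = $21.86
Medicare tax: $8,202.09 × 0.0141 = $115.65
SDI: $8,202.09 × 0.01 = $82.02
Vision insurance premium: $348.94
Total deductions = $336.29 + $635.66 + $1,446.03 + $614.56 + $260.29 + $21.86 + $115.65 + $82.02 + $348.94 = $3,861.30
Net pay = $8,202.09 − $3,861.30 = $4,340.79

$4,340.79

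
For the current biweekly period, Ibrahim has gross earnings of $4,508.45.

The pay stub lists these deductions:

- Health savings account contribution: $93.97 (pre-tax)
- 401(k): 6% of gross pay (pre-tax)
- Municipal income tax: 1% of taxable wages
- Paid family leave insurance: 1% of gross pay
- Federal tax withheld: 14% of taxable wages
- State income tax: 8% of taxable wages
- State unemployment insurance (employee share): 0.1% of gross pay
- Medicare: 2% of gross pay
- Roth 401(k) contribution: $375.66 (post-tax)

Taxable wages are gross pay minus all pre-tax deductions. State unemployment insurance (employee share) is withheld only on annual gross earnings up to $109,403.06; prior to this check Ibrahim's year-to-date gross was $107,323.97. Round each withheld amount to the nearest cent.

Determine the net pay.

$2,677.86

Health savings account contribution: $93.97
401(k): $4,508.45 × 0.06 = $270.51
Pre-tax total = $93.97 + $270.51 = $364.48
Taxable wages = $4,508.45 − $364.48 = $4,143.97
State income tax: $4,143.97 × 0.08 = $331.52
Federal tax withheld: $4,143.97 × 0.14 = $580.16
Municipal income tax: $4,143.97 × 0.01 = $41.44
Paid family leave insurance: $4,508.45 × 0.01 = $45.08
State unemployment insurance (employee share): only $109,403.06 − $107,323.97 = $2,079.09 of this check is subject → $2,079.09 × 0.001 = $2.08
Medicare: $4,508.45 × 0.02 = $90.17
Roth 401(k) contribution: $375.66
Total deductions = $93.97 + $270.51 + $331.52 + $580.16 + $41.44 + $45.08 + $2.08 + $90.17 + $375.66 = $1,830.59
Net pay = $4,508.45 − $1,830.59 = $2,677.86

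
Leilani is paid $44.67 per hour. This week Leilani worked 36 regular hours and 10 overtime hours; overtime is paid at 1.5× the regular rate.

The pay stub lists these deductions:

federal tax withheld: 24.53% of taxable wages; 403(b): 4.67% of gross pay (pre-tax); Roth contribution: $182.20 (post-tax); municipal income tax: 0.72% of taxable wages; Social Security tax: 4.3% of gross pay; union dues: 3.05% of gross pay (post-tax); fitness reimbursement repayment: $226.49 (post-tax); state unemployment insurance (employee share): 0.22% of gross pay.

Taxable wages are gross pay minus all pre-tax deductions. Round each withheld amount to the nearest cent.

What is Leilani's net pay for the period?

$1,042.26

Regular pay: 36 × $44.67 = $1,608.12
Overtime pay: 10 × $44.67 × 1.5 = $670.05
Gross pay = $1,608.12 + $670.05 = $2,278.17
403(b): $2,278.17 × 0.0467 = $106.39
Taxable wages = $2,278.17 − $106.39 = $2,171.78
Municipal income tax: $2,171.78 × 0.0072 = $15.64
Federal tax withheld: $2,171.78 × 0.2453 = $532.74
Social Security tax: $2,278.17 × 0.043 = $97.96
State unemployment insurance (employee share): $2,278.17 × 0.0022 = $5.01
Fitness reimbursement repayment: $226.49
Roth contribution: $182.20
Union dues: $2,278.17 × 0.0305 = $69.48
Total deductions = $106.39 + $15.64 + $532.74 + $97.96 + $5.01 + $226.49 + $182.20 + $69.48 = $1,235.91
Net pay = $2,278.17 − $1,235.91 = $1,042.26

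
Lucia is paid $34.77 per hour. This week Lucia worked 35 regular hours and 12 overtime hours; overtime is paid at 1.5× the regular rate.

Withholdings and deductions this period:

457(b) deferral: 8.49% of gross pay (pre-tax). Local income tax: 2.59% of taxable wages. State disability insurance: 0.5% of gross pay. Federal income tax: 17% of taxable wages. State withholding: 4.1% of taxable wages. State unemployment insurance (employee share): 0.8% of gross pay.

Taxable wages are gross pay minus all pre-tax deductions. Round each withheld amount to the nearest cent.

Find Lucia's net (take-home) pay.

$1,262.91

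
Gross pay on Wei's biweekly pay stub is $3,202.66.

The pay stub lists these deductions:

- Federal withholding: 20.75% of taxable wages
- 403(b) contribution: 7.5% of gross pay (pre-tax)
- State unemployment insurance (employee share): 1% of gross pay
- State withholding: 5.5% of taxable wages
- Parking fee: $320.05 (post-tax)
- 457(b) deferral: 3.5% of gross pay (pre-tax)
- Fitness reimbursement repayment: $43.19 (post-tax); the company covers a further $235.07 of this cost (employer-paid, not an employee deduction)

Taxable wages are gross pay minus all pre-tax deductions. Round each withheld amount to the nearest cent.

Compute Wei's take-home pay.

$1,706.88

457(b) deferral: $3,202.66 × 0.035 = $112.09
403(b) contribution: $3,202.66 × 0.075 = $240.20
Pre-tax total = $112.09 + $240.20 = $352.29
Taxable wages = $3,202.66 − $352.29 = $2,850.37
State withholding: $2,850.37 × 0.055 = $156.77
Federal withholding: $2,850.37 × 0.2075 = $591.45
State unemployment insurance (employee share): $3,202.66 × 0.01 = $32.03
Parking fee: $320.05
Fitness reimbursement repayment: $43.19
(Employer's $235.07 toward fitness reimbursement repayment is not withheld from the employee.)
Total deductions = $112.09 + $240.20 + $156.77 + $591.45 + $32.03 + $320.05 + $43.19 = $1,495.78
Net pay = $3,202.66 − $1,495.78 = $1,706.88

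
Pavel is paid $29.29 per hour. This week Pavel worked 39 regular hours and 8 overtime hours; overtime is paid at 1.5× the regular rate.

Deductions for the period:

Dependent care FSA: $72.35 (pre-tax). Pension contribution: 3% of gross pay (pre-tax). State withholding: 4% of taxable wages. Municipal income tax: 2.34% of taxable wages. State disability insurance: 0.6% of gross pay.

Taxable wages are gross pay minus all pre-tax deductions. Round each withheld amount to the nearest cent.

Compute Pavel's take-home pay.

Regular pay: 39 × $29.29 = $1,142.31
Overtime pay: 8 × $29.29 × 1.5 = $351.48
Gross pay = $1,142.31 + $351.48 = $1,493.79
Pension contribution: $1,493.79 × 0.03 = $44.81
Dependent care FSA: $72.35
Pre-tax total = $44.81 + $72.35 = $117.16
Taxable wages = $1,493.79 − $117.16 = $1,376.63
State withholding: $1,376.63 × 0.04 = $55.07
Municipal income tax: $1,376.63 × 0.0234 = $32.21
State disability insurance: $1,493.79 × 0.006 = $8.96
Total deductions = $44.81 + $72.35 + $55.07 + $32.21 + $8.96 = $213.40
Net pay = $1,493.79 − $213.40 = $1,280.39

$1,280.39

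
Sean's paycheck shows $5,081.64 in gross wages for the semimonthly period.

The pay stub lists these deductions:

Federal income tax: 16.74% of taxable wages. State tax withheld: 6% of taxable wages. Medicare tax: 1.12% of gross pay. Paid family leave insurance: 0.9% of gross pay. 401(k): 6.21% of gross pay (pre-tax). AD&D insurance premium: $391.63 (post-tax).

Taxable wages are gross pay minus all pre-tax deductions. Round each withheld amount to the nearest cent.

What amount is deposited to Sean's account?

401(k): $5,081.64 × 0.0621 = $315.57
Taxable wages = $5,081.64 − $315.57 = $4,766.07
State tax withheld: $4,766.07 × 0.06 = $285.96
Federal income tax: $4,766.07 × 0.1674 = $797.84
Medicare tax: $5,081.64 × 0.0112 = $56.91
Paid family leave insurance: $5,081.64 × 0.009 = $45.73
AD&D insurance premium: $391.63
Total deductions = $315.57 + $285.96 + $797.84 + $56.91 + $45.73 + $391.63 = $1,893.64
Net pay = $5,081.64 − $1,893.64 = $3,188.00

$3,188.00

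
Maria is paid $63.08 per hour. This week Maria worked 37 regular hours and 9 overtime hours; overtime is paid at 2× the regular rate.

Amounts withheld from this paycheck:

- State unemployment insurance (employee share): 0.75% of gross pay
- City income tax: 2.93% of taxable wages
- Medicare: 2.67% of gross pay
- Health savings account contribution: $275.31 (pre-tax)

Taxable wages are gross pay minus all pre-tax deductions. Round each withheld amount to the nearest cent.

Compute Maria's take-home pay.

$2981.85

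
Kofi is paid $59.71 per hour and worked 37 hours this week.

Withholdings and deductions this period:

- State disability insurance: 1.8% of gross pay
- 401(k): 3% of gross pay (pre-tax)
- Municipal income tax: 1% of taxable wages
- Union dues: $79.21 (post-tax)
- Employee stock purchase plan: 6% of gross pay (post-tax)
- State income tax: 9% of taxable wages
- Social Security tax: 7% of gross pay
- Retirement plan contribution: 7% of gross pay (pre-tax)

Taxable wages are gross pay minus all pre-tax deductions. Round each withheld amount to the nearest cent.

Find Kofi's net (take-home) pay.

Gross pay: 37 × $59.71 = $2,209.27
Retirement plan contribution: $2,209.27 × 0.07 = $154.65
401(k): $2,209.27 × 0.03 = $66.28
Pre-tax total = $154.65 + $66.28 = $220.93
Taxable wages = $2,209.27 − $220.93 = $1,988.34
State income tax: $1,988.34 × 0.09 = $178.95
Municipal income tax: $1,988.34 × 0.01 = $19.88
State disability insurance: $2,209.27 × 0.018 = $39.77
Social Security tax: $2,209.27 × 0.07 = $154.65
Employee stock purchase plan: $2,209.27 × 0.06 = $132.56
Union dues: $79.21
Total deductions = $154.65 + $66.28 + $178.95 + $19.88 + $39.77 + $154.65 + $132.56 + $79.21 = $825.95
Net pay = $2,209.27 − $825.95 = $1,383.32

$1,383.32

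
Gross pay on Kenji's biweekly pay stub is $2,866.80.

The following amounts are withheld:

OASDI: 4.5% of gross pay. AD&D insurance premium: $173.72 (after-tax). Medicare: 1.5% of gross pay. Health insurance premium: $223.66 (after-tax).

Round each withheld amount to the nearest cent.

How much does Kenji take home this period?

$2,297.41

Medicare: $2,866.80 × 0.015 = $43.00
OASDI: $2,866.80 × 0.045 = $129.01
AD&D insurance premium: $173.72
Health insurance premium: $223.66
Total deductions = $43.00 + $129.01 + $173.72 + $223.66 = $569.39
Net pay = $2,866.80 − $569.39 = $2,297.41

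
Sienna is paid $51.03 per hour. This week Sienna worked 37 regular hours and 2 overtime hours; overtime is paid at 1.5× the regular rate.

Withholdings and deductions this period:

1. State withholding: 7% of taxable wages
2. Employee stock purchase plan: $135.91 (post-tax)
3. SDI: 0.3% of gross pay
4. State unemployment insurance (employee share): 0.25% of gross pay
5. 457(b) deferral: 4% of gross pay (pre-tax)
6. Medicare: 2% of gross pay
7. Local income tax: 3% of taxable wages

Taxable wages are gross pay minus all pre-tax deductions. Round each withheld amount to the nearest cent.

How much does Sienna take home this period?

$1575.64

Regular pay: 37 × $51.03 = $1888.11
Overtime pay: 2 × $51.03 × 1.5 = $153.09
Gross pay = $1888.11 + $153.09 = $2041.20
457(b) deferral: $2041.20 × 0.04 = $81.65
Taxable wages = $2041.20 − $81.65 = $1959.55
Local income tax: $1959.55 × 0.03 = $58.79
State withholding: $1959.55 × 0.07 = $137.17
State unemployment insurance (employee share): $2041.20 × 0.0025 = $5.10
SDI: $2041.20 × 0.003 = $6.12
Medicare: $2041.20 × 0.02 = $40.82
Employee stock purchase plan: $135.91
Total deductions = $81.65 + $58.79 + $137.17 + $5.10 + $6.12 + $40.82 + $135.91 = $465.56
Net pay = $2041.20 − $465.56 = $1575.64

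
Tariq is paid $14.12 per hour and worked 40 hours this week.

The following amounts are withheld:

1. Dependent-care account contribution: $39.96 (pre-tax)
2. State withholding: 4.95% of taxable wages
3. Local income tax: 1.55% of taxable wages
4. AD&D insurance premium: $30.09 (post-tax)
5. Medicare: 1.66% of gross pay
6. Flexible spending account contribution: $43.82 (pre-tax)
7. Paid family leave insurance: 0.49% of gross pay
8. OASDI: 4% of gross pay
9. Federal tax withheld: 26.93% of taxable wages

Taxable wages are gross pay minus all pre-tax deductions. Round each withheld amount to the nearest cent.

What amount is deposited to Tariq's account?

Gross pay: 40 × $14.12 = $564.80
Dependent-care account contribution: $39.96
Flexible spending account contribution: $43.82
Pre-tax total = $39.96 + $43.82 = $83.78
Taxable wages = $564.80 − $83.78 = $481.02
Local income tax: $481.02 × 0.0155 = $7.46
State withholding: $481.02 × 0.0495 = $23.81
Federal tax withheld: $481.02 × 0.2693 = $129.54
Medicare: $564.80 × 0.0166 = $9.38
Paid family leave insurance: $564.80 × 0.0049 = $2.77
OASDI: $564.80 × 0.04 = $22.59
AD&D insurance premium: $30.09
Total deductions = $39.96 + $43.82 + $7.46 + $23.81 + $129.54 + $9.38 + $2.77 + $22.59 + $30.09 = $309.42
Net pay = $564.80 − $309.42 = $255.38

$255.38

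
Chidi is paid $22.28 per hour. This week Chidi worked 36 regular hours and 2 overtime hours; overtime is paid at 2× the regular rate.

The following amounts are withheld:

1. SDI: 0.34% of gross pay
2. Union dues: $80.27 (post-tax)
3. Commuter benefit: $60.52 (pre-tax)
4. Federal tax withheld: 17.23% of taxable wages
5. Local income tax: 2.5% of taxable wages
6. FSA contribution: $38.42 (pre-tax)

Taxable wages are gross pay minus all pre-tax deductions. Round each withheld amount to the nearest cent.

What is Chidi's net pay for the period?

Regular pay: 36 × $22.28 = $802.08
Overtime pay: 2 × $22.28 × 2 = $89.12
Gross pay = $802.08 + $89.12 = $891.20
Commuter benefit: $60.52
FSA contribution: $38.42
Pre-tax total = $60.52 + $38.42 = $98.94
Taxable wages = $891.20 − $98.94 = $792.26
Local income tax: $792.26 × 0.025 = $19.81
Federal tax withheld: $792.26 × 0.1723 = $136.51
SDI: $891.20 × 0.0034 = $3.03
Union dues: $80.27
Total deductions = $60.52 + $38.42 + $19.81 + $136.51 + $3.03 + $80.27 = $338.56
Net pay = $891.20 − $338.56 = $552.64

$552.64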